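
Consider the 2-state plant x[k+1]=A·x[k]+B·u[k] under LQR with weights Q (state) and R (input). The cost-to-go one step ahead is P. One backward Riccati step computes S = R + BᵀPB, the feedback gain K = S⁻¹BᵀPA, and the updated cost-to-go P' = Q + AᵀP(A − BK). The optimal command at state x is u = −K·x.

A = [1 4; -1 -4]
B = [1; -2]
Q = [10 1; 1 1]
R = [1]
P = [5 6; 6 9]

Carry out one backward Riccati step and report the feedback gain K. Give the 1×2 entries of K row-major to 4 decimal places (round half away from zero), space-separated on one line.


BᵀP = [-7.0000 -12.0000]
S = R + BᵀPB = [1] + [17.0000] = [18.0000]
BᵀPA = [5.0000 20.0000]
K = S⁻¹·BᵀPA = [0.2778 1.1111]
A−BK = [0.7222 2.8889; -0.4444 -1.7778]
AᵀP(A−BK) = [0.6111 2.4444; 2.4444 9.7778]
P' = Q + AᵀP(A−BK) = [10.6111 3.4444; 3.4444 10.7778]
tr(P') = 21.3889

0.2778 1.1111


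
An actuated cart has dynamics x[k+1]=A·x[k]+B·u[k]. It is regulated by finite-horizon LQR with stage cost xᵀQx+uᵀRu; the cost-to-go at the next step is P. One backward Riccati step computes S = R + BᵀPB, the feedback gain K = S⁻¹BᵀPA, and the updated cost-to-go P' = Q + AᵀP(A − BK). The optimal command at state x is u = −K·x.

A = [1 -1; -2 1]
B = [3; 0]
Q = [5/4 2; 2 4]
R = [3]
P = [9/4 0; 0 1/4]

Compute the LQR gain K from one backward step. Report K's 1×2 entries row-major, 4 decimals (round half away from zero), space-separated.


BᵀP = [6.7500 0.0000]
S = R + BᵀPB = [3] + [20.2500] = [23.2500]
BᵀPA = [6.7500 -6.7500]
K = S⁻¹·BᵀPA = [0.2903 -0.2903]
A−BK = [0.1290 -0.1290; -2.0000 1.0000]
AᵀP(A−BK) = [1.2903 -0.7903; -0.7903 0.5403]
P' = Q + AᵀP(A−BK) = [2.5403 1.2097; 1.2097 4.5403]
tr(P') = 7.0806

0.2903 -0.2903


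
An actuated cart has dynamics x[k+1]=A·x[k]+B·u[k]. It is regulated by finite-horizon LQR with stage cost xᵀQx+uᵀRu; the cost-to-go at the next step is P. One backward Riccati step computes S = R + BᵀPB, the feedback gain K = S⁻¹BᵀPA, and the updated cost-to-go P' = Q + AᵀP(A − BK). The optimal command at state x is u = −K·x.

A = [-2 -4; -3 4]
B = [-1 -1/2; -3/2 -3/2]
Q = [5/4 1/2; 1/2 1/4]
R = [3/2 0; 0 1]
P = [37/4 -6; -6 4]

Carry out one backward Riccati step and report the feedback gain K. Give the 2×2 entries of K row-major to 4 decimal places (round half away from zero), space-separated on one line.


BᵀP = [-0.2500 0.0000; 4.3750 -3.0000]
S = R + BᵀPB = [3/2 0; 0 1] + [0.2500 0.1250; 0.1250 2.3125] = [1.7500 0.1250; 0.1250 3.3125]
BᵀPA = [0.5000 1.0000; 0.2500 -29.5000]
K = S⁻¹·BᵀPA = [0.2811 1.2108; 0.0649 -8.9514]
A−BK = [-1.6865 -7.2649; -2.4811 -7.6108]
AᵀP(A−BK) = [0.8432 3.6324; 3.6324 138.7243]
P' = Q + AᵀP(A−BK) = [2.0932 4.1324; 4.1324 138.9743]
tr(P') = 141.0676

0.2811 1.2108 0.0649 -8.9514


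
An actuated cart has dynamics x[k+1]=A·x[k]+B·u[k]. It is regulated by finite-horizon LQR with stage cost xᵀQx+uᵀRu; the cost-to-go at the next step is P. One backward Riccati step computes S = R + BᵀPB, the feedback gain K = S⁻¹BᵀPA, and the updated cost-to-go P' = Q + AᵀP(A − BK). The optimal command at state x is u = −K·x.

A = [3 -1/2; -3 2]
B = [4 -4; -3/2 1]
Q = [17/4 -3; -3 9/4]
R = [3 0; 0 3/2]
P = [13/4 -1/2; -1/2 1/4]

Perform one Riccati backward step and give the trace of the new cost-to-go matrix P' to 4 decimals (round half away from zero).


BᵀP = [13.7500 -2.3750; -13.5000 2.2500]
S = R + BᵀPB = [3 0; 0 3/2] + [58.5625 -57.3750; -57.3750 56.2500] = [61.5625 -57.3750; -57.3750 57.7500]
BᵀPA = [48.3750 -11.6250; -47.2500 11.2500]
K = S⁻¹·BᵀPA = [0.3140 -0.0983; -0.5062 0.0972]
A−BK = [-0.2809 0.2818; -2.0228 1.7554]
AᵀP(A−BK) = [1.3913 -0.7798; -0.7798 0.5769]
P' = Q + AᵀP(A−BK) = [5.6413 -3.7798; -3.7798 2.8269]
tr(P') = 8.4682

8.4682


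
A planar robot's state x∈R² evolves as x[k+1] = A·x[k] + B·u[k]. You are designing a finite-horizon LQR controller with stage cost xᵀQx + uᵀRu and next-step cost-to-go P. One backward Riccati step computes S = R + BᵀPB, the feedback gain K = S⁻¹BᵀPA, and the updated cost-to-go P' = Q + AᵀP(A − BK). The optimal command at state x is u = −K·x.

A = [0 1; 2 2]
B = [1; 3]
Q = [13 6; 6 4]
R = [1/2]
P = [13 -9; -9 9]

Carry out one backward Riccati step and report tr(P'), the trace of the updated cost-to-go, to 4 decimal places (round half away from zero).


BᵀP = [-14.0000 18.0000]
S = R + BᵀPB = [1/2] + [40.0000] = [40.5000]
BᵀPA = [36.0000 22.0000]
K = S⁻¹·BᵀPA = [0.8889 0.5432]
A−BK = [-0.8889 0.4568; -0.6667 0.3704]
AᵀP(A−BK) = [4.0000 -1.5556; -1.5556 1.0494]
P' = Q + AᵀP(A−BK) = [17.0000 4.4444; 4.4444 5.0494]
tr(P') = 22.0494

22.0494


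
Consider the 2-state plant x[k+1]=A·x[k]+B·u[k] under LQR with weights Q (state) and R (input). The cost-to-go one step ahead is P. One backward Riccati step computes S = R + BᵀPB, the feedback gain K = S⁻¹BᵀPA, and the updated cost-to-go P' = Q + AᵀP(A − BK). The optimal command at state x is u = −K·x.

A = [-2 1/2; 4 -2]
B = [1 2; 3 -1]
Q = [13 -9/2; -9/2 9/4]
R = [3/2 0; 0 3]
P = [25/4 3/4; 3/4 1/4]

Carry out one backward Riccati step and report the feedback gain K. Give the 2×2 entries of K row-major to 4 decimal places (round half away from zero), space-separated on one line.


BᵀP = [8.5000 1.5000; 11.7500 1.2500]
S = R + BᵀPB = [3/2 0; 0 3] + [13.0000 15.5000; 15.5000 22.2500] = [14.5000 15.5000; 15.5000 25.2500]
BᵀPA = [-11.0000 1.2500; -18.5000 3.3750]
K = S⁻¹·BᵀPA = [0.0715 -0.1648; -0.7766 0.2349]
A−BK = [-0.5184 0.1951; 3.0089 -1.2706]
AᵀP(A−BK) = [3.4201 -1.2185; -1.2185 0.4759]
P' = Q + AᵀP(A−BK) = [16.4201 -5.7185; -5.7185 2.7259]
tr(P') = 19.1460

0.0715 -0.1648 -0.7766 0.2349


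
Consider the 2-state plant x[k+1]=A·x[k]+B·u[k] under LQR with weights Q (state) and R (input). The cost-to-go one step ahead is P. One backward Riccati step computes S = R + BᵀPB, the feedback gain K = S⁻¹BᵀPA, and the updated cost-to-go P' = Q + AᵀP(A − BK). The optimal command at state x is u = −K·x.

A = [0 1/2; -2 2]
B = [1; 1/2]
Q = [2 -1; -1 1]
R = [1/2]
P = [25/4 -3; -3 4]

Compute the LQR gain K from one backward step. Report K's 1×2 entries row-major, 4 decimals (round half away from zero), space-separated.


0.4211 0.0789

BᵀP = [4.7500 -1.0000]
S = R + BᵀPB = [1/2] + [4.2500] = [4.7500]
BᵀPA = [2.0000 0.3750]
K = S⁻¹·BᵀPA = [0.4211 0.0789]
A−BK = [-0.4211 0.4211; -2.2105 1.9605]
AᵀP(A−BK) = [15.1579 -13.1579; -13.1579 11.5329]
P' = Q + AᵀP(A−BK) = [17.1579 -14.1579; -14.1579 12.5329]
tr(P') = 29.6908


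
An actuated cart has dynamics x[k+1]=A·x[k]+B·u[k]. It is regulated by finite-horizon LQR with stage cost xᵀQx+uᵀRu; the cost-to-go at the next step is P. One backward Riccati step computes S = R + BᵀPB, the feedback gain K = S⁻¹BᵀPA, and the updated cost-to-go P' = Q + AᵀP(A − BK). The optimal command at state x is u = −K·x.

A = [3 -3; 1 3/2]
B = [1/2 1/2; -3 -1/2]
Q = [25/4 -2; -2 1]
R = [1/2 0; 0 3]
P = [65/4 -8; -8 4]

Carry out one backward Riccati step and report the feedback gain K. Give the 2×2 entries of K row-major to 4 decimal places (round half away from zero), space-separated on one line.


1.1944 -1.8029 0.1355 -0.1652

BᵀP = [32.1250 -16.0000; 12.1250 -6.0000]
S = R + BᵀPB = [1/2 0; 0 3] + [64.0625 24.0625; 24.0625 9.0625] = [64.5625 24.0625; 24.0625 12.0625]
BᵀPA = [80.3750 -120.3750; 30.3750 -45.3750]
K = S⁻¹·BᵀPA = [1.1944 -1.8029; 0.1355 -0.1652]
A−BK = [2.3351 -2.0160; 4.6510 -3.9913]
AᵀP(A−BK) = [2.1330 -2.3238; -2.3238 2.7297]
P' = Q + AᵀP(A−BK) = [8.3830 -4.3238; -4.3238 3.7297]
tr(P') = 12.1127


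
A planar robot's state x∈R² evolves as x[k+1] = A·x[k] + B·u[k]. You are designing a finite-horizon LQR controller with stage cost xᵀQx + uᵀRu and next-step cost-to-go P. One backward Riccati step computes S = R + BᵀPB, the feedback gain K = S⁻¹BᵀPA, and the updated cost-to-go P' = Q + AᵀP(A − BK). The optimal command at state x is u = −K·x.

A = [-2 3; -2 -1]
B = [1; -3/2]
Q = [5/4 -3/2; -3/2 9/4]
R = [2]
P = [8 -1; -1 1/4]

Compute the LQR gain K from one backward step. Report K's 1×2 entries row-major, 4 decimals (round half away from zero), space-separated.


BᵀP = [9.5000 -1.3750]
S = R + BᵀPB = [2] + [11.5625] = [13.5625]
BᵀPA = [-16.2500 29.8750]
K = S⁻¹·BᵀPA = [-1.1982 2.2028]
A−BK = [-0.8018 0.7972; -3.7972 2.3041]
AᵀP(A−BK) = [5.5300 -7.7051; -7.7051 12.4424]
P' = Q + AᵀP(A−BK) = [6.7800 -9.2051; -9.2051 14.6924]
tr(P') = 21.4724

-1.1982 2.2028


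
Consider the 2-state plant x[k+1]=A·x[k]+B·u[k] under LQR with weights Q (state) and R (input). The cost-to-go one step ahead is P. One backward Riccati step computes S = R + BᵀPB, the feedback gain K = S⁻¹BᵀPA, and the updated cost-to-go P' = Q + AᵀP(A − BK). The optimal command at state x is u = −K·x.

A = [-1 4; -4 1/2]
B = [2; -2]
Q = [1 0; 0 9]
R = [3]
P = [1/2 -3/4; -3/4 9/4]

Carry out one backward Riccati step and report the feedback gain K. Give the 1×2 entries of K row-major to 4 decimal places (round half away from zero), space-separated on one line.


1.0750 0.3500

BᵀP = [2.5000 -6.0000]
S = R + BᵀPB = [3] + [17.0000] = [20.0000]
BᵀPA = [21.5000 7.0000]
K = S⁻¹·BᵀPA = [1.0750 0.3500]
A−BK = [-3.1500 3.3000; -1.8500 1.2000]
AᵀP(A−BK) = [7.3875 -1.6500; -1.6500 3.1125]
P' = Q + AᵀP(A−BK) = [8.3875 -1.6500; -1.6500 12.1125]
tr(P') = 20.5000


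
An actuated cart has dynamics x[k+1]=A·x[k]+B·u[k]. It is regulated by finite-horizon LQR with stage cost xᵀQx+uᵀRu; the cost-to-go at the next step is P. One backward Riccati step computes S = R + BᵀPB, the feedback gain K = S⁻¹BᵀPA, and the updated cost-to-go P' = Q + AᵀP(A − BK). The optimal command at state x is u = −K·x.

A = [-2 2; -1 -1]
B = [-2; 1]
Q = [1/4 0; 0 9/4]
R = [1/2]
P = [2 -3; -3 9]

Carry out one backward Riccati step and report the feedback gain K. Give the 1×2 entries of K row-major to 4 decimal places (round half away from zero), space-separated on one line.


-0.0339 -0.9831

BᵀP = [-7.0000 15.0000]
S = R + BᵀPB = [1/2] + [29.0000] = [29.5000]
BᵀPA = [-1.0000 -29.0000]
K = S⁻¹·BᵀPA = [-0.0339 -0.9831]
A−BK = [-2.0678 0.0339; -0.9661 -0.0169]
AᵀP(A−BK) = [4.9661 0.0169; 0.0169 0.4915]
P' = Q + AᵀP(A−BK) = [5.2161 0.0169; 0.0169 2.7415]
tr(P') = 7.9576


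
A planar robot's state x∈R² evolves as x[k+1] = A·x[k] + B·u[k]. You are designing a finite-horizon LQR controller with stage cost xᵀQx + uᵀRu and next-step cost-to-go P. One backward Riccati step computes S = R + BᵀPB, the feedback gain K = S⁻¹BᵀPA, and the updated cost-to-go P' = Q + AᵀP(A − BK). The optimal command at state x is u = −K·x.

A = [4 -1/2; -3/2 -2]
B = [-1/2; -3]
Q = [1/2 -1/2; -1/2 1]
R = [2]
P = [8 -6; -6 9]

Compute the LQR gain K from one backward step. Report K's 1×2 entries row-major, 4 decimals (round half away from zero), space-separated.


1.3731 0.6119

BᵀP = [14.0000 -24.0000]
S = R + BᵀPB = [2] + [65.0000] = [67.0000]
BᵀPA = [92.0000 41.0000]
K = S⁻¹·BᵀPA = [1.3731 0.6119]
A−BK = [4.6866 -0.1940; 2.6194 -0.1642]
AᵀP(A−BK) = [93.9216 -1.7985; -1.7985 0.9104]
P' = Q + AᵀP(A−BK) = [94.4216 -2.2985; -2.2985 1.9104]
tr(P') = 96.3321


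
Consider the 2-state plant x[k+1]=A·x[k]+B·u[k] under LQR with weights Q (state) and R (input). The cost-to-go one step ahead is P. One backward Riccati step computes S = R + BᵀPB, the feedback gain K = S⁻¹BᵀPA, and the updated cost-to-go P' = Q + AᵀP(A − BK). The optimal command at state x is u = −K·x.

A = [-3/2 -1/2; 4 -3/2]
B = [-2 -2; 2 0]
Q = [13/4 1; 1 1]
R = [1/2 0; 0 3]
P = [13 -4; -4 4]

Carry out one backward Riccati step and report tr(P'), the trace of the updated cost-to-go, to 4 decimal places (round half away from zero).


BᵀP = [-34.0000 16.0000; -26.0000 8.0000]
S = R + BᵀPB = [1/2 0; 0 3] + [100.0000 68.0000; 68.0000 52.0000] = [100.5000 68.0000; 68.0000 55.0000]
BᵀPA = [115.0000 -7.0000; 71.0000 1.0000]
K = S⁻¹·BᵀPA = [1.6569 -0.5014; -0.7576 0.6381]
A−BK = [0.2986 -0.2266; 0.6862 -0.4972]
AᵀP(A−BK) = [4.4979 -2.8942; -2.8942 2.1022]
P' = Q + AᵀP(A−BK) = [7.7479 -1.8942; -1.8942 3.1022]
tr(P') = 10.8502

10.8502


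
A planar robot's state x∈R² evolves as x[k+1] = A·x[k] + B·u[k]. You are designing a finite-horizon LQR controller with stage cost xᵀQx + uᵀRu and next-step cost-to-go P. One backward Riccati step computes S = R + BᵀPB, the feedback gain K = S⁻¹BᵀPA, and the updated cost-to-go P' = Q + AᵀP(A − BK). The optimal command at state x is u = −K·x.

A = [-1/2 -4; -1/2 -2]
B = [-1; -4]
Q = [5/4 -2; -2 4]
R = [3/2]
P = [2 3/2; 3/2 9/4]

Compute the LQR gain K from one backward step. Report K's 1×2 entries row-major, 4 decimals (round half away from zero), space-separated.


0.1796 1.0291

BᵀP = [-8.0000 -10.5000]
S = R + BᵀPB = [3/2] + [50.0000] = [51.5000]
BᵀPA = [9.2500 53.0000]
K = S⁻¹·BᵀPA = [0.1796 1.0291]
A−BK = [-0.3204 -2.9709; 0.2184 2.1165]
AᵀP(A−BK) = [0.1511 1.2306; 1.2306 10.4563]
P' = Q + AᵀP(A−BK) = [1.4011 -0.7694; -0.7694 14.4563]
tr(P') = 15.8574


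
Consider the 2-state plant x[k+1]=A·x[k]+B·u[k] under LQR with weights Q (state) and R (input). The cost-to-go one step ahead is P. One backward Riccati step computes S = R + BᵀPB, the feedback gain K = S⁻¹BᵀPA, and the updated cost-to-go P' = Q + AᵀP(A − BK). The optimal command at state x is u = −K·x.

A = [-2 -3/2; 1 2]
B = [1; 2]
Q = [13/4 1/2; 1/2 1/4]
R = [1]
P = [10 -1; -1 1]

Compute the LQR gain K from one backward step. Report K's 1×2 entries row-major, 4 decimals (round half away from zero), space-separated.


BᵀP = [8.0000 1.0000]
S = R + BᵀPB = [1] + [10.0000] = [11.0000]
BᵀPA = [-15.0000 -10.0000]
K = S⁻¹·BᵀPA = [-1.3636 -0.9091]
A−BK = [-0.6364 -0.5909; 3.7273 3.8182]
AᵀP(A−BK) = [24.5455 23.8636; 23.8636 23.4091]
P' = Q + AᵀP(A−BK) = [27.7955 24.3636; 24.3636 23.6591]
tr(P') = 51.4545

-1.3636 -0.9091


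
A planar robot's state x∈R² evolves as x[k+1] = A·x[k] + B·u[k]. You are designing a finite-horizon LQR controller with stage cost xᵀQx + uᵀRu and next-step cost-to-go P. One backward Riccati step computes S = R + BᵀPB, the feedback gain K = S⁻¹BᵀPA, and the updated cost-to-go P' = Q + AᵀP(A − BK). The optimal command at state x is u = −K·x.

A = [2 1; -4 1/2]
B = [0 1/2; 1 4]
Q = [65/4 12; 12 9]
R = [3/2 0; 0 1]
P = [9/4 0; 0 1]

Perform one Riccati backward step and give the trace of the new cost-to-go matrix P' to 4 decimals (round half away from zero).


BᵀP = [0.0000 1.0000; 1.1250 4.0000]
S = R + BᵀPB = [3/2 0; 0 1] + [1.0000 4.0000; 4.0000 16.5625] = [2.5000 4.0000; 4.0000 17.5625]
BᵀPA = [-4.0000 0.5000; -13.7500 3.1250]
K = S⁻¹·BᵀPA = [-0.5465 -0.1333; -0.6585 0.2083]
A−BK = [2.3292 0.8959; -0.8197 -0.1999]
AᵀP(A−BK) = [13.7604 4.8309; 4.8309 1.9157]
P' = Q + AᵀP(A−BK) = [30.0104 16.8309; 16.8309 10.9157]
tr(P') = 40.9261

40.9261


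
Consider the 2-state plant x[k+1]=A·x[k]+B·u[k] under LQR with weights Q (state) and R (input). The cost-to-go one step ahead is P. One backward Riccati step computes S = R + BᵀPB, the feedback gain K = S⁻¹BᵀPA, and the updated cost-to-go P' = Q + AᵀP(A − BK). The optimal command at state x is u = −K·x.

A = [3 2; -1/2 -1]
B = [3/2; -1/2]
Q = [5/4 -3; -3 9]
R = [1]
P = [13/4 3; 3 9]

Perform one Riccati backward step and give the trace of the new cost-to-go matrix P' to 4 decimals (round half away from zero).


BᵀP = [3.3750 0.0000]
S = R + BᵀPB = [1] + [5.0625] = [6.0625]
BᵀPA = [10.1250 6.7500]
K = S⁻¹·BᵀPA = [1.6701 1.1134]
A−BK = [0.4948 0.3299; 0.3351 -0.4433]
AᵀP(A−BK) = [5.5902 0.7268; 0.7268 2.4845]
P' = Q + AᵀP(A−BK) = [6.8402 -2.2732; -2.2732 11.4845]
tr(P') = 18.3247

18.3247


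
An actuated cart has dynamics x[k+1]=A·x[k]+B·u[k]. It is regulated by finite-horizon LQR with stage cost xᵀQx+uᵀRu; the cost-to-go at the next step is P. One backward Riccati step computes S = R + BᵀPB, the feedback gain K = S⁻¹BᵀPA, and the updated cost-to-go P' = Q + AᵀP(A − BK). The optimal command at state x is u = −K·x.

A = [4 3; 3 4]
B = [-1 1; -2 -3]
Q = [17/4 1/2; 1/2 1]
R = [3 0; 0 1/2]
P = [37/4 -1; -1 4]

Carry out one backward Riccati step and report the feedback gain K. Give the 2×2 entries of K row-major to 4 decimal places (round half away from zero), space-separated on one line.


-2.5566 -2.2187 0.8725 0.2948

BᵀP = [-7.2500 -7.0000; 12.2500 -13.0000]
S = R + BᵀPB = [3 0; 0 1/2] + [21.2500 13.7500; 13.7500 51.2500] = [24.2500 13.7500; 13.7500 51.7500]
BᵀPA = [-50.0000 -49.7500; 10.0000 -15.2500]
K = S⁻¹·BᵀPA = [-2.5566 -2.2187; 0.8725 0.2948]
A−BK = [0.5709 0.4865; 0.5044 0.4471]
AᵀP(A−BK) = [23.4455 20.1159; 20.1159 17.3650]
P' = Q + AᵀP(A−BK) = [27.6955 20.6159; 20.6159 18.3650]
tr(P') = 46.0605


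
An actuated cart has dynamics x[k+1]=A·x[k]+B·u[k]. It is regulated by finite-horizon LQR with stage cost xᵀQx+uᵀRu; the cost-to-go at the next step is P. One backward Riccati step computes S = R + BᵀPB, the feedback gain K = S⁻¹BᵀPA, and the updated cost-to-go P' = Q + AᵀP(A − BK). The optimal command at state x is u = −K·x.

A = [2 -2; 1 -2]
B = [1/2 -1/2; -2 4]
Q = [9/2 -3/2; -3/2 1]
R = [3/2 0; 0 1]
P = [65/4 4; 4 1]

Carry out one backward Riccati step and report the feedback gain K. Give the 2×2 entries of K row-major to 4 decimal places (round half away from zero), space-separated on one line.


BᵀP = [0.1250 0.0000; 7.8750 2.0000]
S = R + BᵀPB = [3/2 0; 0 1] + [0.0625 -0.0625; -0.0625 4.0625] = [1.5625 -0.0625; -0.0625 5.0625]
BᵀPA = [0.2500 -0.2500; 17.7500 -19.7500]
K = S⁻¹·BᵀPA = [0.3004 -0.3162; 3.5099 -3.9051]
A−BK = [3.6047 -3.7945; -12.4387 12.9881]
AᵀP(A−BK) = [19.6245 -21.6047; -21.6047 23.7945]
P' = Q + AᵀP(A−BK) = [24.1245 -23.1047; -23.1047 24.7945]
tr(P') = 48.9190

0.3004 -0.3162 3.5099 -3.9051


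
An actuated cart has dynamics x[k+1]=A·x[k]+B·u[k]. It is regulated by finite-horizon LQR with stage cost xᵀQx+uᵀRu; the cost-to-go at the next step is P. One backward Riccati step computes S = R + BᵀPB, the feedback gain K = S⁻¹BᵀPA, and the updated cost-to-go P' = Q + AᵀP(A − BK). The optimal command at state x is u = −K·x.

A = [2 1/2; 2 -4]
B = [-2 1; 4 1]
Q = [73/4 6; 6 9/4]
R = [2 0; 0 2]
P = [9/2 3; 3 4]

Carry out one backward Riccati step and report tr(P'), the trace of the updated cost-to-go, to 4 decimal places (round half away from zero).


30.0271

BᵀP = [3.0000 10.0000; 7.5000 7.0000]
S = R + BᵀPB = [2 0; 0 2] + [34.0000 13.0000; 13.0000 14.5000] = [36.0000 13.0000; 13.0000 16.5000]
BᵀPA = [26.0000 -38.5000; 29.0000 -24.2500]
K = S⁻¹·BᵀPA = [0.1224 -0.7529; 1.6612 -0.8765]
A−BK = [0.5835 -0.1294; -0.1506 -0.1118]
AᵀP(A−BK) = [6.6447 -3.5059; -3.5059 2.8824]
P' = Q + AᵀP(A−BK) = [24.8947 2.4941; 2.4941 5.1324]
tr(P') = 30.0271


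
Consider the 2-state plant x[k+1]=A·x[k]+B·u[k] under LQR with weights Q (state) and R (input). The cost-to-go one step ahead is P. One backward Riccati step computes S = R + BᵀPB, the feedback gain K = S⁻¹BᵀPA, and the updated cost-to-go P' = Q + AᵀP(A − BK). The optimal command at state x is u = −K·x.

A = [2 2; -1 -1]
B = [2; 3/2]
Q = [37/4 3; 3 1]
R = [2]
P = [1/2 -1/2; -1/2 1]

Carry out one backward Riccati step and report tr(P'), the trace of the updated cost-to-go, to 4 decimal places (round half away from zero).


20.2500

BᵀP = [0.2500 0.5000]
S = R + BᵀPB = [2] + [1.2500] = [3.2500]
BᵀPA = [0.0000 0.0000]
K = S⁻¹·BᵀPA = [0.0000 0.0000]
A−BK = [2.0000 2.0000; -1.0000 -1.0000]
AᵀP(A−BK) = [5.0000 5.0000; 5.0000 5.0000]
P' = Q + AᵀP(A−BK) = [14.2500 8.0000; 8.0000 6.0000]
tr(P') = 20.2500


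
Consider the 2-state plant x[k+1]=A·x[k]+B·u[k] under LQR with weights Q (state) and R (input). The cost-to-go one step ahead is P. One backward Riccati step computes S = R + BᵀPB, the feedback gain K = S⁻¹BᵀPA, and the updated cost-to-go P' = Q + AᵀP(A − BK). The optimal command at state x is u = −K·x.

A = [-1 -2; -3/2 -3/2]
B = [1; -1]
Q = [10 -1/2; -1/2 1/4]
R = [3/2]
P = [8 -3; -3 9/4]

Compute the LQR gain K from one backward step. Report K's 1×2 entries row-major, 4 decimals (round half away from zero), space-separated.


BᵀP = [11.0000 -5.2500]
S = R + BᵀPB = [3/2] + [16.2500] = [17.7500]
BᵀPA = [-3.1250 -14.1250]
K = S⁻¹·BᵀPA = [-0.1761 -0.7958]
A−BK = [-0.8239 -1.2042; -1.6761 -2.2958]
AᵀP(A−BK) = [3.5123 5.0757; 5.0757 7.8222]
P' = Q + AᵀP(A−BK) = [13.5123 4.5757; 4.5757 8.0722]
tr(P') = 21.5845

-0.1761 -0.7958


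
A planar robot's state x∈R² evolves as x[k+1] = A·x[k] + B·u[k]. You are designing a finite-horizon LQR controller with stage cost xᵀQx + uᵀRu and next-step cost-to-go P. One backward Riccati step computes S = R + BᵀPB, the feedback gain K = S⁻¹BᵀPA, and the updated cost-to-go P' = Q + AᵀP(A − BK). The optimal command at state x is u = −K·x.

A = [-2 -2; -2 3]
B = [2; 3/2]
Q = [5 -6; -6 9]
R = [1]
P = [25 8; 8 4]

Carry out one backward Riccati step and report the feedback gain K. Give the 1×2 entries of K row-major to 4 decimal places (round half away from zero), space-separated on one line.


BᵀP = [62.0000 22.0000]
S = R + BᵀPB = [1] + [157.0000] = [158.0000]
BᵀPA = [-168.0000 -58.0000]
K = S⁻¹·BᵀPA = [-1.0633 -0.3671]
A−BK = [0.1266 -1.2658; -0.4051 3.5506]
AᵀP(A−BK) = [1.3671 -1.6709; -1.6709 18.7089]
P' = Q + AᵀP(A−BK) = [6.3671 -7.6709; -7.6709 27.7089]
tr(P') = 34.0759

-1.0633 -0.3671


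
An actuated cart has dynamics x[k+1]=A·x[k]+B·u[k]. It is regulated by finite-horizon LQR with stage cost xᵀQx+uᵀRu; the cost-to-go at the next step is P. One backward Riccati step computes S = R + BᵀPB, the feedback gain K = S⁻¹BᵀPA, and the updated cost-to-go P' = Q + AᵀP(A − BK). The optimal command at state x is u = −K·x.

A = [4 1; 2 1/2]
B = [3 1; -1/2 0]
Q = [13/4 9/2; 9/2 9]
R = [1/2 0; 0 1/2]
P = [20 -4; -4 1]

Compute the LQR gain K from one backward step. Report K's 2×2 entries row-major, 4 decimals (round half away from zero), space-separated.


1.0012 0.2503 0.4843 0.1211

BᵀP = [62.0000 -12.5000; 20.0000 -4.0000]
S = R + BᵀPB = [1/2 0; 0 1/2] + [192.2500 62.0000; 62.0000 20.0000] = [192.7500 62.0000; 62.0000 20.5000]
BᵀPA = [223.0000 55.7500; 72.0000 18.0000]
K = S⁻¹·BᵀPA = [1.0012 0.2503; 0.4843 0.1211]
A−BK = [0.5122 0.1281; 2.5006 0.6251]
AᵀP(A−BK) = [1.8719 0.4680; 0.4680 0.1170]
P' = Q + AᵀP(A−BK) = [5.1219 4.9680; 4.9680 9.1170]
tr(P') = 14.2389


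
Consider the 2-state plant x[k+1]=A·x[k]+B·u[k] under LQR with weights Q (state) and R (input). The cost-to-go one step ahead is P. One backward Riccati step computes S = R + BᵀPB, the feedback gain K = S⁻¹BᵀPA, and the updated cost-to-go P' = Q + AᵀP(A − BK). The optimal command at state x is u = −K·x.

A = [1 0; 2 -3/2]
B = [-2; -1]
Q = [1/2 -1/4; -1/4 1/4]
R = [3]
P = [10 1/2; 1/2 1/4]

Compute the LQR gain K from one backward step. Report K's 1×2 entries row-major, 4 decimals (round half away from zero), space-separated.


-0.5083 0.0414

BᵀP = [-20.5000 -1.2500]
S = R + BᵀPB = [3] + [42.2500] = [45.2500]
BᵀPA = [-23.0000 1.8750]
K = S⁻¹·BᵀPA = [-0.5083 0.0414]
A−BK = [-0.0166 0.0829; 1.4917 -1.4586]
AᵀP(A−BK) = [1.3094 -0.5470; -0.5470 0.4848]
P' = Q + AᵀP(A−BK) = [1.8094 -0.7970; -0.7970 0.7348]
tr(P') = 2.5442


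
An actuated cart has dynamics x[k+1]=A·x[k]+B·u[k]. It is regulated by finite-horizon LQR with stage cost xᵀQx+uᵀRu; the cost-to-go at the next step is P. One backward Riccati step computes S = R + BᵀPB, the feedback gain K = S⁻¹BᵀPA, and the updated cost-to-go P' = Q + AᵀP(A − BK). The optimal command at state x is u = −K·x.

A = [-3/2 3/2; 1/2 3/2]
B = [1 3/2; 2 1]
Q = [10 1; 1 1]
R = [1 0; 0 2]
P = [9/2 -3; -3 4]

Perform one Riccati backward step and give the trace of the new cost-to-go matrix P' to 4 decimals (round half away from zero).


16.8898

BᵀP = [-1.5000 5.0000; 3.7500 -0.5000]
S = R + BᵀPB = [1 0; 0 2] + [8.5000 2.7500; 2.7500 5.1250] = [9.5000 2.7500; 2.7500 7.1250]
BᵀPA = [4.7500 5.2500; -5.8750 4.8750]
K = S⁻¹·BᵀPA = [0.8316 0.3992; -1.1455 0.5301]
A−BK = [-0.6133 0.3056; -0.0177 0.1715]
AᵀP(A−BK) = [4.9449 -1.4064; -1.4064 0.9449]
P' = Q + AᵀP(A−BK) = [14.9449 -0.4064; -0.4064 1.9449]
tr(P') = 16.8898


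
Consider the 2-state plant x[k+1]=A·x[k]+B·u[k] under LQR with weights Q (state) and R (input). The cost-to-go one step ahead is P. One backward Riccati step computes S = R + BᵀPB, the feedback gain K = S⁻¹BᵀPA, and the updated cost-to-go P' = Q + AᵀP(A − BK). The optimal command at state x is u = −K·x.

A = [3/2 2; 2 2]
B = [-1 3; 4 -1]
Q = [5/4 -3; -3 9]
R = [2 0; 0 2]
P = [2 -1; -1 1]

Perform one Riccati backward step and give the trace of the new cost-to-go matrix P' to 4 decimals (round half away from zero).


12.8689

BᵀP = [-6.0000 5.0000; 7.0000 -4.0000]
S = R + BᵀPB = [2 0; 0 2] + [26.0000 -23.0000; -23.0000 25.0000] = [28.0000 -23.0000; -23.0000 27.0000]
BᵀPA = [1.0000 -2.0000; 2.5000 6.0000]
K = S⁻¹·BᵀPA = [0.3722 0.3700; 0.4097 0.5374]
A−BK = [0.6432 0.7577; 0.9207 1.0573]
AᵀP(A−BK) = [1.1035 1.2863; 1.2863 1.5154]
P' = Q + AᵀP(A−BK) = [2.3535 -1.7137; -1.7137 10.5154]
tr(P') = 12.8689


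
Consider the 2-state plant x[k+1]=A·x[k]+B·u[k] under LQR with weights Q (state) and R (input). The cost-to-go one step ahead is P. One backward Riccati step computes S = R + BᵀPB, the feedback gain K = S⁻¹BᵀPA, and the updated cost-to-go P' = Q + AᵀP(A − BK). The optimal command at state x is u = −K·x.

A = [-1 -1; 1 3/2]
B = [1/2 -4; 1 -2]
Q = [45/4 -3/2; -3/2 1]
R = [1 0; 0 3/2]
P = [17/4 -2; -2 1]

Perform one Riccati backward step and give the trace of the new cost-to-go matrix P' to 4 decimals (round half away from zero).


13.6098

BᵀP = [0.1250 0.0000; -13.0000 6.0000]
S = R + BᵀPB = [1 0; 0 3/2] + [0.0625 -0.5000; -0.5000 40.0000] = [1.0625 -0.5000; -0.5000 41.5000]
BᵀPA = [-0.1250 -0.1250; 19.0000 22.0000]
K = S⁻¹·BᵀPA = [0.0984 0.1326; 0.4590 0.5317]
A−BK = [0.7869 1.0606; 1.8197 2.4309]
AᵀP(A−BK) = [0.5410 0.6639; 0.6639 0.8188]
P' = Q + AᵀP(A−BK) = [11.7910 -0.8361; -0.8361 1.8188]
tr(P') = 13.6098


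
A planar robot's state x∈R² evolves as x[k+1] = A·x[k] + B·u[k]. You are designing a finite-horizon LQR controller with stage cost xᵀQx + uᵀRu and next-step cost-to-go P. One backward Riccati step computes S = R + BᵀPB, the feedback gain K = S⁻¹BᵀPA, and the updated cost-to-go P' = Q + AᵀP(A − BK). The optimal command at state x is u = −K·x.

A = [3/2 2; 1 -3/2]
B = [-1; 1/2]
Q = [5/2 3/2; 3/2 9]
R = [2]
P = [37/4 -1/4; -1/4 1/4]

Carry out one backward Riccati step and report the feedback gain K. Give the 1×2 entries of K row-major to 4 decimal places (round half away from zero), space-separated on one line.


BᵀP = [-9.3750 0.3750]
S = R + BᵀPB = [2] + [9.5625] = [11.5625]
BᵀPA = [-13.6875 -19.3125]
K = S⁻¹·BᵀPA = [-1.1838 -1.6703]
A−BK = [0.3162 0.3297; 1.5919 -0.6649]
AᵀP(A−BK) = [4.1095 4.5757; 4.5757 6.8054]
P' = Q + AᵀP(A−BK) = [6.6095 6.0757; 6.0757 15.8054]
tr(P') = 22.4149

-1.1838 -1.6703


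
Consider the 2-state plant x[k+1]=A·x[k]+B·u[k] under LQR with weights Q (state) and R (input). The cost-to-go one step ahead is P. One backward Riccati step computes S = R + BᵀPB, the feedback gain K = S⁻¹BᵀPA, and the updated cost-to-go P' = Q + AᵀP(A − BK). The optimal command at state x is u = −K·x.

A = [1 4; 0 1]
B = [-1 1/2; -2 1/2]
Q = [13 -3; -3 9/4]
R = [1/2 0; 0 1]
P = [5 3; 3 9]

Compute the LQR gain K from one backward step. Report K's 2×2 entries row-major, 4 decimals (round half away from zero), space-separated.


-0.0308 -0.5846 0.5846 2.1077

BᵀP = [-11.0000 -21.0000; 4.0000 6.0000]
S = R + BᵀPB = [1/2 0; 0 1] + [53.0000 -16.0000; -16.0000 5.0000] = [53.5000 -16.0000; -16.0000 6.0000]
BᵀPA = [-11.0000 -65.0000; 4.0000 22.0000]
K = S⁻¹·BᵀPA = [-0.0308 -0.5846; 0.5846 2.1077]
A−BK = [0.6769 2.3615; -0.3538 -1.2231]
AᵀP(A−BK) = [2.3231 8.1385; 8.1385 28.6308]
P' = Q + AᵀP(A−BK) = [15.3231 5.1385; 5.1385 30.8808]
tr(P') = 46.2038


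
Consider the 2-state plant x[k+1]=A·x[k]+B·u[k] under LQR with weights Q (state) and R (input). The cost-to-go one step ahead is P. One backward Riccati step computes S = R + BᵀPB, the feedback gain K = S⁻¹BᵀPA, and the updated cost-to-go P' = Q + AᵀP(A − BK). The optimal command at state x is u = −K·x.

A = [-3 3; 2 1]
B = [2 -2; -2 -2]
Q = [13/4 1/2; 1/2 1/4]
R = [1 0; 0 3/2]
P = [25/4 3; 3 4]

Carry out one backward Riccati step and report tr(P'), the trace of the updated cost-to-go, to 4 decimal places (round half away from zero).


BᵀP = [6.5000 -2.0000; -18.5000 -14.0000]
S = R + BᵀPB = [1 0; 0 3/2] + [17.0000 -9.0000; -9.0000 65.0000] = [18.0000 -9.0000; -9.0000 66.5000]
BᵀPA = [-23.5000 17.5000; 27.5000 -69.5000]
K = S⁻¹·BᵀPA = [-1.1785 0.4823; 0.2540 -0.9798]
A−BK = [-0.1349 0.0757; 0.1510 0.0049]
AᵀP(A−BK) = [1.5684 -0.9703; -0.9703 1.7109]
P' = Q + AᵀP(A−BK) = [4.8184 -0.4703; -0.4703 1.9609]
tr(P') = 6.7793

6.7793


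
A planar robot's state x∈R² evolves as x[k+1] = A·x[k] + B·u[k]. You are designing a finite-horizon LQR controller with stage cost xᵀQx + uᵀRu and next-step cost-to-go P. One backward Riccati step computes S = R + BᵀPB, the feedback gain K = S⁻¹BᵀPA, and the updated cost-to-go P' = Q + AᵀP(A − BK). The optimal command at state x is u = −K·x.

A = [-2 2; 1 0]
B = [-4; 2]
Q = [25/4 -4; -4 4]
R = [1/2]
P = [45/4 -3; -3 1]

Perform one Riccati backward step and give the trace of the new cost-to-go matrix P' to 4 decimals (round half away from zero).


10.6263

BᵀP = [-51.0000 14.0000]
S = R + BᵀPB = [1/2] + [232.0000] = [232.5000]
BᵀPA = [116.0000 -102.0000]
K = S⁻¹·BᵀPA = [0.4989 -0.4387]
A−BK = [-0.0043 0.2452; 0.0022 0.8774]
AᵀP(A−BK) = [0.1247 -0.1097; -0.1097 0.2516]
P' = Q + AᵀP(A−BK) = [6.3747 -4.1097; -4.1097 4.2516]
tr(P') = 10.6263


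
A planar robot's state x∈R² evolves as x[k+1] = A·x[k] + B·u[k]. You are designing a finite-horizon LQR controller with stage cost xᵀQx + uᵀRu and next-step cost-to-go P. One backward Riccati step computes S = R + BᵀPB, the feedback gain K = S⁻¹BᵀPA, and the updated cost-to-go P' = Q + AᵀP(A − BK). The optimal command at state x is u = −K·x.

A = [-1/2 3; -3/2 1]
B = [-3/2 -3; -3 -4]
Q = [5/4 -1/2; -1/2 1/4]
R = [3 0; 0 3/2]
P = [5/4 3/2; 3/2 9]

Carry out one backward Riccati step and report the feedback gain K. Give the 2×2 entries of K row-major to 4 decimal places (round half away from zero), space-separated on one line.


BᵀP = [-6.3750 -29.2500; -9.7500 -40.5000]
S = R + BᵀPB = [3 0; 0 3/2] + [97.3125 136.1250; 136.1250 191.2500] = [100.3125 136.1250; 136.1250 192.7500]
BᵀPA = [47.0625 -48.3750; 65.6250 -69.7500]
K = S⁻¹·BᵀPA = [0.1715 0.2117; 0.2194 -0.5114]
A−BK = [0.4153 1.7834; -0.1081 -0.4104]
AᵀP(A−BK) = [0.3465 0.7209; 0.7209 3.8226]
P' = Q + AᵀP(A−BK) = [1.5965 0.2209; 0.2209 4.0726]
tr(P') = 5.6691

0.1715 0.2117 0.2194 -0.5114


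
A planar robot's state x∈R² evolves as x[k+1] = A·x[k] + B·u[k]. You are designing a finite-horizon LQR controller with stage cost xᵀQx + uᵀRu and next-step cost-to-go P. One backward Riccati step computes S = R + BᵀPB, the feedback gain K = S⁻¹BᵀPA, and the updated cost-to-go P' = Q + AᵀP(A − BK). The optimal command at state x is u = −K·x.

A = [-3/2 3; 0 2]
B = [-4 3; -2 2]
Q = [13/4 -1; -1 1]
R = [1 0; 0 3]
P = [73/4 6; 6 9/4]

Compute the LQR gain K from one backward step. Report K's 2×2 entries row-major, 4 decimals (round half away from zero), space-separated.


0.2829 -0.6413 -0.0478 0.1819

BᵀP = [-85.0000 -28.5000; 66.7500 22.5000]
S = R + BᵀPB = [1 0; 0 3] + [397.0000 -312.0000; -312.0000 245.2500] = [398.0000 -312.0000; -312.0000 248.2500]
BᵀPA = [127.5000 -312.0000; -100.1250 245.2500]
K = S⁻¹·BᵀPA = [0.2829 -0.6413; -0.0478 0.1819]
A−BK = [-0.2251 -0.1110; 0.6614 0.3535]
AᵀP(A−BK) = [0.2093 -0.1434; -0.1434 0.5457]
P' = Q + AᵀP(A−BK) = [3.4593 -1.1434; -1.1434 1.5457]
tr(P') = 5.0050


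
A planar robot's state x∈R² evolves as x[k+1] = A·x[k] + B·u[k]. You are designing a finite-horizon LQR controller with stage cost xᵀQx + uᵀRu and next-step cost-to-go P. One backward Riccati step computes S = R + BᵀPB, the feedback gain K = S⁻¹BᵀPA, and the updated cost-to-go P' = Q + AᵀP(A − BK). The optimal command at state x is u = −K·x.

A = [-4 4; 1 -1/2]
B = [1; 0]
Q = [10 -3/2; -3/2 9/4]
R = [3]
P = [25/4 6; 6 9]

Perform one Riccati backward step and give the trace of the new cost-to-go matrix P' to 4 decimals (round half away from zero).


60.1486

BᵀP = [6.2500 6.0000]
S = R + BᵀPB = [3] + [6.2500] = [9.2500]
BᵀPA = [-19.0000 22.0000]
K = S⁻¹·BᵀPA = [-2.0541 2.3784]
A−BK = [-1.9459 1.6216; 1.0000 -0.5000]
AᵀP(A−BK) = [21.9730 -23.3108; -23.3108 25.9257]
P' = Q + AᵀP(A−BK) = [31.9730 -24.8108; -24.8108 28.1757]
tr(P') = 60.1486


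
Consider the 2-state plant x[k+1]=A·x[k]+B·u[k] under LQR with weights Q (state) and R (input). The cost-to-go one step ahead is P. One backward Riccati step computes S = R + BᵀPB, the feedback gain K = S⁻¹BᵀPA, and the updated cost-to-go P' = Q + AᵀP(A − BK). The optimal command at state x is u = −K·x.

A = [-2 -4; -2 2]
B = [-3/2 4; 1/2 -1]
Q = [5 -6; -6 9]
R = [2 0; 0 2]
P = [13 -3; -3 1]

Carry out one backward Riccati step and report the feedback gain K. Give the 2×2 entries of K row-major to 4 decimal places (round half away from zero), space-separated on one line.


BᵀP = [-21.0000 5.0000; 55.0000 -13.0000]
S = R + BᵀPB = [2 0; 0 2] + [34.0000 -89.0000; -89.0000 233.0000] = [36.0000 -89.0000; -89.0000 235.0000]
BᵀPA = [32.0000 94.0000; -84.0000 -246.0000]
K = S⁻¹·BᵀPA = [0.0816 0.3636; -0.3265 -0.9091]
A−BK = [-0.5714 0.1818; -2.3673 0.9091]
AᵀP(A−BK) = [1.9592 0.0000; 0.0000 2.1818]
P' = Q + AᵀP(A−BK) = [6.9592 -6.0000; -6.0000 11.1818]
tr(P') = 18.1410

0.0816 0.3636 -0.3265 -0.9091


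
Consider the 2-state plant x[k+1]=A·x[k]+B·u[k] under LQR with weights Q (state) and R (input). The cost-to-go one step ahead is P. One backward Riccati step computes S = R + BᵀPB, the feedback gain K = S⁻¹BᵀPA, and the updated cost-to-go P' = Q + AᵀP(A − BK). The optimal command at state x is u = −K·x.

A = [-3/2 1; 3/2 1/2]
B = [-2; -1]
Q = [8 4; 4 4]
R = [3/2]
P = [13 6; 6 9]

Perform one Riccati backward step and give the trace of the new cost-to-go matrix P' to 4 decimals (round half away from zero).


31.7211

BᵀP = [-32.0000 -21.0000]
S = R + BᵀPB = [3/2] + [85.0000] = [86.5000]
BᵀPA = [16.5000 -42.5000]
K = S⁻¹·BᵀPA = [0.1908 -0.4913]
A−BK = [-1.1185 0.0173; 1.6908 0.0087]
AᵀP(A−BK) = [19.3526 -0.1431; -0.1431 0.3685]
P' = Q + AᵀP(A−BK) = [27.3526 3.8569; 3.8569 4.3685]
tr(P') = 31.7211


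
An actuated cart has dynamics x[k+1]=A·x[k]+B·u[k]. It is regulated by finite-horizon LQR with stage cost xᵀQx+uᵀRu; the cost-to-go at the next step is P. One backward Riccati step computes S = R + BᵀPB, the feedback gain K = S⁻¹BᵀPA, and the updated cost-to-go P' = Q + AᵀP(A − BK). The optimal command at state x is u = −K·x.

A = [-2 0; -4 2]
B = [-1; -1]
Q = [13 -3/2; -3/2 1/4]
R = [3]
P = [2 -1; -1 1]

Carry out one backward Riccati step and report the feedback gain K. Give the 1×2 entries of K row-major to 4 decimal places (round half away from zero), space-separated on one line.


0.5000 0.0000

BᵀP = [-1.0000 0.0000]
S = R + BᵀPB = [3] + [1.0000] = [4.0000]
BᵀPA = [2.0000 0.0000]
K = S⁻¹·BᵀPA = [0.5000 0.0000]
A−BK = [-1.5000 0.0000; -3.5000 2.0000]
AᵀP(A−BK) = [7.0000 -4.0000; -4.0000 4.0000]
P' = Q + AᵀP(A−BK) = [20.0000 -5.5000; -5.5000 4.2500]
tr(P') = 24.2500


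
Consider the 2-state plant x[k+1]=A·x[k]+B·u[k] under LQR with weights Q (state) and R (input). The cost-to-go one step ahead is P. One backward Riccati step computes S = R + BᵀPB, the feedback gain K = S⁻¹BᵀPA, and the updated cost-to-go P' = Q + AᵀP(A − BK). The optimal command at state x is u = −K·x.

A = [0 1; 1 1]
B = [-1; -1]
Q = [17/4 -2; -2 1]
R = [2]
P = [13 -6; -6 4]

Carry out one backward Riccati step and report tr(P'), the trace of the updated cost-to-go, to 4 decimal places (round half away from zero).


10.1071

BᵀP = [-7.0000 2.0000]
S = R + BᵀPB = [2] + [5.0000] = [7.0000]
BᵀPA = [2.0000 -5.0000]
K = S⁻¹·BᵀPA = [0.2857 -0.7143]
A−BK = [0.2857 0.2857; 1.2857 0.2857]
AᵀP(A−BK) = [3.4286 -0.5714; -0.5714 1.4286]
P' = Q + AᵀP(A−BK) = [7.6786 -2.5714; -2.5714 2.4286]
tr(P') = 10.1071


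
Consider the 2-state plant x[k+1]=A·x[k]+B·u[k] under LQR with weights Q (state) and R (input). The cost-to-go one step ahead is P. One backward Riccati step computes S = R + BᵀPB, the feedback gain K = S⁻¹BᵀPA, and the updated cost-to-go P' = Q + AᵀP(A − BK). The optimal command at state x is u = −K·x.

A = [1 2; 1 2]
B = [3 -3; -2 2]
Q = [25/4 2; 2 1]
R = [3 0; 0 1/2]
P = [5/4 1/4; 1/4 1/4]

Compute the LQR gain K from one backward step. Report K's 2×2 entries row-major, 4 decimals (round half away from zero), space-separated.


BᵀP = [3.2500 0.2500; -3.2500 -0.2500]
S = R + BᵀPB = [3 0; 0 1/2] + [9.2500 -9.2500; -9.2500 9.2500] = [12.2500 -9.2500; -9.2500 9.7500]
BᵀPA = [3.5000 7.0000; -3.5000 -7.0000]
K = S⁻¹·BᵀPA = [0.0517 0.1033; -0.3100 -0.6199]
A−BK = [-0.0849 -0.1697; 1.7232 3.4465]
AᵀP(A−BK) = [0.7343 1.4686; 1.4686 2.9373]
P' = Q + AᵀP(A−BK) = [6.9843 3.4686; 3.4686 3.9373]
tr(P') = 10.9216

0.0517 0.1033 -0.3100 -0.6199


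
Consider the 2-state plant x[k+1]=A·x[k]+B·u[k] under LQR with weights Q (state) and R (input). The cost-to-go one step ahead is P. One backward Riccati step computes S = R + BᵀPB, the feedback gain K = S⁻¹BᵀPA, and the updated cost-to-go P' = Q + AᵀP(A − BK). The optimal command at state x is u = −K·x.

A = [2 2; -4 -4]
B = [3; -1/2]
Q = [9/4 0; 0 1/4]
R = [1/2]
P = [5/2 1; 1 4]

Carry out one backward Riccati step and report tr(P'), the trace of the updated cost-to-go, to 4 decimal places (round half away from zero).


BᵀP = [7.0000 1.0000]
S = R + BᵀPB = [1/2] + [20.5000] = [21.0000]
BᵀPA = [10.0000 10.0000]
K = S⁻¹·BᵀPA = [0.4762 0.4762]
A−BK = [0.5714 0.5714; -3.7619 -3.7619]
AᵀP(A−BK) = [53.2381 53.2381; 53.2381 53.2381]
P' = Q + AᵀP(A−BK) = [55.4881 53.2381; 53.2381 53.4881]
tr(P') = 108.9762

108.9762


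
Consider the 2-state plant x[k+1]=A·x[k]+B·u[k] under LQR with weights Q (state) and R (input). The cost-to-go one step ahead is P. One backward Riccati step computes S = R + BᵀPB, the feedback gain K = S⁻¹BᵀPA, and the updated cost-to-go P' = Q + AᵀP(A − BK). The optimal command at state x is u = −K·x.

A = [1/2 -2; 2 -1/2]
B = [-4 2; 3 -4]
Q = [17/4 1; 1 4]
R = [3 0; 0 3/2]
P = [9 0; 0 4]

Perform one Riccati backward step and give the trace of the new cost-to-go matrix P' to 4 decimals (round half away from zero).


13.3318

BᵀP = [-36.0000 12.0000; 18.0000 -16.0000]
S = R + BᵀPB = [3 0; 0 3/2] + [180.0000 -120.0000; -120.0000 100.0000] = [183.0000 -120.0000; -120.0000 101.5000]
BᵀPA = [6.0000 66.0000; -23.0000 -28.0000]
K = S⁻¹·BᵀPA = [-0.5153 0.7999; -0.8358 0.6698]
A−BK = [0.1105 -0.1401; 0.2027 -0.2204]
AᵀP(A−BK) = [2.1185 -2.3942; -2.3942 2.9633]
P' = Q + AᵀP(A−BK) = [6.3685 -1.3942; -1.3942 6.9633]
tr(P') = 13.3318


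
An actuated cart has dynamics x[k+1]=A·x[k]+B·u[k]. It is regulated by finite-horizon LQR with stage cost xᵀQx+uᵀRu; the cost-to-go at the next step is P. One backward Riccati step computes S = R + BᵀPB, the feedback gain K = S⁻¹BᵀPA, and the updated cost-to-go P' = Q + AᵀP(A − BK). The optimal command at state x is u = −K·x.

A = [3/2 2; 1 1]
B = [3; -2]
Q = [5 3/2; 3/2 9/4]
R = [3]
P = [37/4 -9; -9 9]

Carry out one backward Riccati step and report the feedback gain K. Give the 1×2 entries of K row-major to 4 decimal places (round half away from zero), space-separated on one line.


0.1026 0.2020

BᵀP = [45.7500 -45.0000]
S = R + BᵀPB = [3] + [227.2500] = [230.2500]
BᵀPA = [23.6250 46.5000]
K = S⁻¹·BᵀPA = [0.1026 0.2020]
A−BK = [1.1922 1.3941; 1.2052 1.4039]
AᵀP(A−BK) = [0.3884 0.4788; 0.4788 0.6091]
P' = Q + AᵀP(A−BK) = [5.3884 1.9788; 1.9788 2.8591]
tr(P') = 8.2476
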